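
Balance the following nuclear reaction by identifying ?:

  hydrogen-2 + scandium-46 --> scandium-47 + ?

Conserve mass number: 2 + 46 = 47 + A, so A = 1.
Conserve atomic number: 1 + 21 = 21 + Z, so Z = 1.
A = 1 and Z = 1 is hydrogen-1 — a proton.

proton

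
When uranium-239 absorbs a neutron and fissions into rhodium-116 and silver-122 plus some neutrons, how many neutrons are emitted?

2

Conserve mass number: 240 = 116 + 122 + k, so k = 240 − 238 = 2.
Check atomic number: 92 = 45 + 47 + 0 = 92. ✓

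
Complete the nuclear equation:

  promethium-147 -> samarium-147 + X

Conserve mass number: 147 = 147 + A, so A = 0.
Conserve atomic number: 61 = 62 + Z, so Z = -1.
A = 0 and Z = -1 is e⁻ — a beta-minus particle.

beta-minus particle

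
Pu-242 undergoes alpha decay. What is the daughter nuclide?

U-238

Alpha decay: mass number changes by -4, atomic number by -2.
A: 242 − 4 = 238; Z: 94 − 2 = 92.
Z = 92 is uranium, so the daughter is U-238.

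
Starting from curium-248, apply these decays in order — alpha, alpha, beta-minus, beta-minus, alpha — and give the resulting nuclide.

U-236

Start: (A, Z) = (248, 96).
After α: (244, 94).
After α: (240, 92).
After β⁻: (240, 93).
After β⁻: (240, 94).
After α: (236, 92).
Z = 92 is uranium.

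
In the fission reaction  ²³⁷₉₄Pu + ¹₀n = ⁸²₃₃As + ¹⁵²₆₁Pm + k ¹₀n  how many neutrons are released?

4

Conserve mass number: 238 = 82 + 152 + k, so k = 238 − 234 = 4.
Check atomic number: 94 = 33 + 61 + 0 = 94. ✓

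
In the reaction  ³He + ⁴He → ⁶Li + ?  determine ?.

Conserve mass number: 3 + 4 = 6 + A, so A = 1.
Conserve atomic number: 2 + 2 = 3 + Z, so Z = 1.
A = 1 and Z = 1 is ¹H — a proton.

proton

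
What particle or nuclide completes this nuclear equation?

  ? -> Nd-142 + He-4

Conserve mass number: A = 142 + 4, so A = 146.
Conserve atomic number: Z = 60 + 2, so Z = 62.
Z = 62 is samarium, so the species is Sm-146.

Sm-146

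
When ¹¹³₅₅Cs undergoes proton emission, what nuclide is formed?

Proton emission: mass number changes by -1, atomic number by -1.
A: 113 − 1 = 112; Z: 55 − 1 = 54.
Z = 54 is xenon, so the daughter is ¹¹²₅₄Xe.

Xe-112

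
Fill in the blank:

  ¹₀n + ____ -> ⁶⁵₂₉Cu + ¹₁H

Conserve mass number: 1 + A = 65 + 1, so A = 65.
Conserve atomic number: 0 + Z = 29 + 1, so Z = 30.
Z = 30 is zinc, so the species is ⁶⁵₃₀Zn.

Zn-65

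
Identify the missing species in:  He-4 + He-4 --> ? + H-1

Li-7

Conserve mass number: 4 + 4 = A + 1, so A = 7.
Conserve atomic number: 2 + 2 = Z + 1, so Z = 3.
Z = 3 is lithium, so the species is Li-7.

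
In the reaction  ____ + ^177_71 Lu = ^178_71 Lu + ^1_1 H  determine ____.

deuteron

Conserve mass number: A + 177 = 178 + 1, so A = 2.
Conserve atomic number: Z + 71 = 71 + 1, so Z = 1.
A = 2 and Z = 1 is ^2_1 H — a deuteron.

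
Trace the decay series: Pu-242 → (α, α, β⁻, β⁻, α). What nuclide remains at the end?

Th-230

Start: (A, Z) = (242, 94).
After α: (238, 92).
After α: (234, 90).
After β⁻: (234, 91).
After β⁻: (234, 92).
After α: (230, 90).
Z = 90 is thorium.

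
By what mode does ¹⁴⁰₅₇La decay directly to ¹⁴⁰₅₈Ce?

ΔA = 140 − 140 = 0; ΔZ = 58 − 57 = +1.
A is unchanged and Z rises by 1 — a neutron has become a proton (β⁻ decay).

beta-minus decay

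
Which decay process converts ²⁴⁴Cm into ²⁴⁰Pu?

ΔA = 240 − 244 = -4; ΔZ = 94 − 96 = -2.
A drops by 4 and Z drops by 2 — the signature of alpha emission.

alpha decay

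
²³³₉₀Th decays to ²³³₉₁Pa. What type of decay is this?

ΔA = 233 − 233 = 0; ΔZ = 91 − 90 = +1.
A is unchanged and Z rises by 1 — a neutron has become a proton (β⁻ decay).

beta-minus decay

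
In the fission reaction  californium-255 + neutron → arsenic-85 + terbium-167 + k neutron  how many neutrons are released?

Conserve mass number: 256 = 85 + 167 + k, so k = 256 − 252 = 4.
Check atomic number: 98 = 33 + 65 + 0 = 98. ✓

4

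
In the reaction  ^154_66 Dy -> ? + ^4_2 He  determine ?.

Conserve mass number: 154 = A + 4, so A = 150.
Conserve atomic number: 66 = Z + 2, so Z = 64.
Z = 64 is gadolinium, so the species is ^150_64 Gd.

Gd-150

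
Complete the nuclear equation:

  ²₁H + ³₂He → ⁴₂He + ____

Conserve mass number: 2 + 3 = 4 + A, so A = 1.
Conserve atomic number: 1 + 2 = 2 + Z, so Z = 1.
A = 1 and Z = 1 is ¹₁H — a proton.

proton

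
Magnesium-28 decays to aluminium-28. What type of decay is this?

beta-minus decay

ΔA = 28 − 28 = 0; ΔZ = 13 − 12 = +1.
A is unchanged and Z rises by 1 — a neutron has become a proton (β⁻ decay).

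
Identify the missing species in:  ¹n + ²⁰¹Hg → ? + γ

Hg-202

Conserve mass number: 1 + 201 = A + 0, so A = 202.
Conserve atomic number: 0 + 80 = Z + 0, so Z = 80.
Z = 80 is mercury, so the species is ²⁰²Hg.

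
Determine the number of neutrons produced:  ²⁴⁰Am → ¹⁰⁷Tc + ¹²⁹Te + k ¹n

4

Conserve mass number: 240 = 107 + 129 + k, so k = 240 − 236 = 4.
Check atomic number: 95 = 43 + 52 + 0 = 95. ✓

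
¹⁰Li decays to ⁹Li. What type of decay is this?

neutron emission

ΔA = 9 − 10 = -1; ΔZ = 3 − 3 = +0.
A drops by 1 with Z unchanged — a neutron was emitted.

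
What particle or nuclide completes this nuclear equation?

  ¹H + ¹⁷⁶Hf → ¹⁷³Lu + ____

Conserve mass number: 1 + 176 = 173 + A, so A = 4.
Conserve atomic number: 1 + 72 = 71 + Z, so Z = 2.
A = 4 and Z = 2 is ⁴He — an alpha particle.

alpha particle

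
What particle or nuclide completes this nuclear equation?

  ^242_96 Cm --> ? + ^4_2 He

Conserve mass number: 242 = A + 4, so A = 238.
Conserve atomic number: 96 = Z + 2, so Z = 94.
Z = 94 is plutonium, so the species is ^238_94 Pu.

Pu-238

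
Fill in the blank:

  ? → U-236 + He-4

Conserve mass number: A = 236 + 4, so A = 240.
Conserve atomic number: Z = 92 + 2, so Z = 94.
Z = 94 is plutonium, so the species is Pu-240.

Pu-240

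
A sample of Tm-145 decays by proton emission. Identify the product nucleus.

Er-144

Proton emission: mass number changes by -1, atomic number by -1.
A: 145 − 1 = 144; Z: 69 − 1 = 68.
Z = 68 is erbium, so the daughter is Er-144.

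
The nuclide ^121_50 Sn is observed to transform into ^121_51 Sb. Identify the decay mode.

ΔA = 121 − 121 = 0; ΔZ = 51 − 50 = +1.
A is unchanged and Z rises by 1 — a neutron has become a proton (β⁻ decay).

beta-minus decay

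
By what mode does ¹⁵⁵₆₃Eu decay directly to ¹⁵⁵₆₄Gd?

ΔA = 155 − 155 = 0; ΔZ = 64 − 63 = +1.
A is unchanged and Z rises by 1 — a neutron has become a proton (β⁻ decay).

beta-minus decay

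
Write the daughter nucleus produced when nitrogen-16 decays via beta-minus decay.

Beta-minus decay: mass number changes by +0, atomic number by +1.
A: 16 = 16; Z: 7 + 1 = 8.
Z = 8 is oxygen, so the daughter is oxygen-16.

O-16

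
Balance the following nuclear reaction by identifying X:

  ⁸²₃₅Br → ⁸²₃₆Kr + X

beta-minus particle

Conserve mass number: 82 = 82 + A, so A = 0.
Conserve atomic number: 35 = 36 + Z, so Z = -1.
A = 0 and Z = -1 is ⁰₋₁e — a beta-minus particle.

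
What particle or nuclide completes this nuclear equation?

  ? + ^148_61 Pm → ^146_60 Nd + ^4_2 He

Conserve mass number: A + 148 = 146 + 4, so A = 2.
Conserve atomic number: Z + 61 = 60 + 2, so Z = 1.
A = 2 and Z = 1 is ^2_1 H — a deuteron.

deuteron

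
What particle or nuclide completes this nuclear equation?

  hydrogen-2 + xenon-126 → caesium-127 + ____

Conserve mass number: 2 + 126 = 127 + A, so A = 1.
Conserve atomic number: 1 + 54 = 55 + Z, so Z = 0.
A = 1 and Z = 0 is neutron — a neutron.

neutron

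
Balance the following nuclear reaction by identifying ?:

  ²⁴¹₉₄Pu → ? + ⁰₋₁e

Am-241

Conserve mass number: 241 = A + 0, so A = 241.
Conserve atomic number: 94 = Z − 1, so Z = 95.
Z = 95 is americium, so the species is ²⁴¹₉₅Am.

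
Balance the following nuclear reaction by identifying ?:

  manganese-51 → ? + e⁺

Conserve mass number: 51 = A + 0, so A = 51.
Conserve atomic number: 25 = Z + 1, so Z = 24.
Z = 24 is chromium, so the species is chromium-51.

Cr-51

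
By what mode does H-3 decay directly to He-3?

beta-minus decay

ΔA = 3 − 3 = 0; ΔZ = 2 − 1 = +1.
A is unchanged and Z rises by 1 — a neutron has become a proton (β⁻ decay).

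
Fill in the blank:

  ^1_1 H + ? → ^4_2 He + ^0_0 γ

triton

Conserve mass number: 1 + A = 4 + 0, so A = 3.
Conserve atomic number: 1 + Z = 2 + 0, so Z = 1.
A = 3 and Z = 1 is ^3_1 H — a triton.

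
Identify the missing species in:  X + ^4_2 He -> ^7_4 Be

Conserve mass number: A + 4 = 7, so A = 3.
Conserve atomic number: Z + 2 = 4, so Z = 2.
Z = 2 is helium, so the species is ^3_2 He.

He-3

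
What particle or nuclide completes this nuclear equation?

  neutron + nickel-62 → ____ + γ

Conserve mass number: 1 + 62 = A + 0, so A = 63.
Conserve atomic number: 0 + 28 = Z + 0, so Z = 28.
Z = 28 is nickel, so the species is nickel-63.

Ni-63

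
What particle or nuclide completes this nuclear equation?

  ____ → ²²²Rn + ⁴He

Conserve mass number: A = 222 + 4, so A = 226.
Conserve atomic number: Z = 86 + 2, so Z = 88.
Z = 88 is radium, so the species is ²²⁶Ra.

Ra-226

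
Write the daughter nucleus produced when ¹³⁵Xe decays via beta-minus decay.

Cs-135

Beta-minus decay: mass number changes by +0, atomic number by +1.
A: 135 = 135; Z: 54 + 1 = 55.
Z = 55 is caesium, so the daughter is ¹³⁵Cs.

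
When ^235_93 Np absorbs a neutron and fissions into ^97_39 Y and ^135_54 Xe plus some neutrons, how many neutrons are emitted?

4

Conserve mass number: 236 = 97 + 135 + k, so k = 236 − 232 = 4.
Check atomic number: 93 = 39 + 54 + 0 = 93. ✓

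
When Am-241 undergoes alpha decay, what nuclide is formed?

Alpha decay: mass number changes by -4, atomic number by -2.
A: 241 − 4 = 237; Z: 95 − 2 = 93.
Z = 93 is neptunium, so the daughter is Np-237.

Np-237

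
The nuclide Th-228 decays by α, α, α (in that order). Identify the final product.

Start: (A, Z) = (228, 90).
After α: (224, 88).
After α: (220, 86).
After α: (216, 84).
Z = 84 is polonium.

Po-216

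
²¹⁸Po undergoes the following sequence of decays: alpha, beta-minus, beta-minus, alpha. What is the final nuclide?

Start: (A, Z) = (218, 84).
After α: (214, 82).
After β⁻: (214, 83).
After β⁻: (214, 84).
After α: (210, 82).
Z = 82 is lead.

Pb-210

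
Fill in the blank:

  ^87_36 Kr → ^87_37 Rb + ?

Conserve mass number: 87 = 87 + A, so A = 0.
Conserve atomic number: 36 = 37 + Z, so Z = -1.
A = 0 and Z = -1 is ^0_-1 e — a beta-minus particle.

beta-minus particle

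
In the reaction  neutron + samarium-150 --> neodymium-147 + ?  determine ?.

Conserve mass number: 1 + 150 = 147 + A, so A = 4.
Conserve atomic number: 0 + 62 = 60 + Z, so Z = 2.
A = 4 and Z = 2 is helium-4 — an alpha particle.

alpha particle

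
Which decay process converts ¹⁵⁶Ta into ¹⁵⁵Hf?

proton emission

ΔA = 155 − 156 = -1; ΔZ = 72 − 73 = -1.
A drops by 1 and Z drops by 1 — a proton was emitted.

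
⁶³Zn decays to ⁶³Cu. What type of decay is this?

ΔA = 63 − 63 = 0; ΔZ = 29 − 30 = -1.
A is unchanged and Z drops by 1 — a proton has become a neutron (β⁺ emission or electron capture).

beta-plus decay or electron capture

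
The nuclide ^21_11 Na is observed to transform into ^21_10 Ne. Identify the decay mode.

ΔA = 21 − 21 = 0; ΔZ = 10 − 11 = -1.
A is unchanged and Z drops by 1 — a proton has become a neutron (β⁺ emission or electron capture).

beta-plus decay or electron capture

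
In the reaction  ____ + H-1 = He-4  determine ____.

Conserve mass number: A + 1 = 4, so A = 3.
Conserve atomic number: Z + 1 = 2, so Z = 1.
A = 3 and Z = 1 is H-3 — a triton.

triton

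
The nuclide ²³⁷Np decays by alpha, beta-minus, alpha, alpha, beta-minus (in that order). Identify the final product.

Ac-225

Start: (A, Z) = (237, 93).
After α: (233, 91).
After β⁻: (233, 92).
After α: (229, 90).
After α: (225, 88).
After β⁻: (225, 89).
Z = 89 is actinium.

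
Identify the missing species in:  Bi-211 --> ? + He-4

Tl-207

Conserve mass number: 211 = A + 4, so A = 207.
Conserve atomic number: 83 = Z + 2, so Z = 81.
Z = 81 is thallium, so the species is Tl-207.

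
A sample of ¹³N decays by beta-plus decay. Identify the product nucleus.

Beta-plus decay: mass number changes by +0, atomic number by -1.
A: 13 = 13; Z: 7 − 1 = 6.
Z = 6 is carbon, so the daughter is ¹³C.

C-13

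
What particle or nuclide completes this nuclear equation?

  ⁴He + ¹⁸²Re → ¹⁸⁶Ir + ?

gamma ray

Conserve mass number: 4 + 182 = 186 + A, so A = 0.
Conserve atomic number: 2 + 75 = 77 + Z, so Z = 0.
A = 0 and Z = 0 is γ — a gamma ray.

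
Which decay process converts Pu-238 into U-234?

ΔA = 234 − 238 = -4; ΔZ = 92 − 94 = -2.
A drops by 4 and Z drops by 2 — the signature of alpha emission.

alpha decay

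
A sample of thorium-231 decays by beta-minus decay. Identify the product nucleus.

Beta-minus decay: mass number changes by +0, atomic number by +1.
A: 231 = 231; Z: 90 + 1 = 91.
Z = 91 is protactinium, so the daughter is protactinium-231.

Pa-231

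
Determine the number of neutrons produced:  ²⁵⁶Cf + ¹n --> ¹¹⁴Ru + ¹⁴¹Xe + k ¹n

Conserve mass number: 257 = 114 + 141 + k, so k = 257 − 255 = 2.
Check atomic number: 98 = 44 + 54 + 0 = 98. ✓

2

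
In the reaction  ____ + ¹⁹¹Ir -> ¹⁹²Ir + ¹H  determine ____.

deuteron

Conserve mass number: A + 191 = 192 + 1, so A = 2.
Conserve atomic number: Z + 77 = 77 + 1, so Z = 1.
A = 2 and Z = 1 is ²H — a deuteron.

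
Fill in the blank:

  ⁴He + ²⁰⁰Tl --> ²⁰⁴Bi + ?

Conserve mass number: 4 + 200 = 204 + A, so A = 0.
Conserve atomic number: 2 + 81 = 83 + Z, so Z = 0.
A = 0 and Z = 0 is γ — a gamma ray.

gamma ray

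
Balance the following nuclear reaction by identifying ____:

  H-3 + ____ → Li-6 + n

Conserve mass number: 3 + A = 6 + 1, so A = 4.
Conserve atomic number: 1 + Z = 3 + 0, so Z = 2.
A = 4 and Z = 2 is He-4 — an alpha particle.

alpha particle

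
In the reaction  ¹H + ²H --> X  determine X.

Conserve mass number: 1 + 2 = A, so A = 3.
Conserve atomic number: 1 + 1 = Z, so Z = 2.
Z = 2 is helium, so the species is ³He.

He-3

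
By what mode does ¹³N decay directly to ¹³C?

beta-plus decay or electron capture

ΔA = 13 − 13 = 0; ΔZ = 6 − 7 = -1.
A is unchanged and Z drops by 1 — a proton has become a neutron (β⁺ emission or electron capture).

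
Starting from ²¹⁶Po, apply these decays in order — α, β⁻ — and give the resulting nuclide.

Bi-212

Start: (A, Z) = (216, 84).
After α: (212, 82).
After β⁻: (212, 83).
Z = 83 is bismuth.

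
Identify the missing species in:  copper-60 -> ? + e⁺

Conserve mass number: 60 = A + 0, so A = 60.
Conserve atomic number: 29 = Z + 1, so Z = 28.
Z = 28 is nickel, so the species is nickel-60.

Ni-60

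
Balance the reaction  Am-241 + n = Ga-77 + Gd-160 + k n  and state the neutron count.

Conserve mass number: 242 = 77 + 160 + k, so k = 242 − 237 = 5.
Check atomic number: 95 = 31 + 64 + 0 = 95. ✓

5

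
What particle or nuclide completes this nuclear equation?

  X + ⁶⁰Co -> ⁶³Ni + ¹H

alpha particle

Conserve mass number: A + 60 = 63 + 1, so A = 4.
Conserve atomic number: Z + 27 = 28 + 1, so Z = 2.
A = 4 and Z = 2 is ⁴He — an alpha particle.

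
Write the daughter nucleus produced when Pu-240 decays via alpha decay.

U-236

Alpha decay: mass number changes by -4, atomic number by -2.
A: 240 − 4 = 236; Z: 94 − 2 = 92.
Z = 92 is uranium, so the daughter is U-236.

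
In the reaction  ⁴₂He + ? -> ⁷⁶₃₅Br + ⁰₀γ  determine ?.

Conserve mass number: 4 + A = 76 + 0, so A = 72.
Conserve atomic number: 2 + Z = 35 + 0, so Z = 33.
Z = 33 is arsenic, so the species is ⁷²₃₃As.

As-72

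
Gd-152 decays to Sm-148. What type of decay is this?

ΔA = 148 − 152 = -4; ΔZ = 62 − 64 = -2.
A drops by 4 and Z drops by 2 — the signature of alpha emission.

alpha decay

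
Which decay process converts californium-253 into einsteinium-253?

ΔA = 253 − 253 = 0; ΔZ = 99 − 98 = +1.
A is unchanged and Z rises by 1 — a neutron has become a proton (β⁻ decay).

beta-minus decay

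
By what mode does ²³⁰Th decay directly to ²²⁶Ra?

alpha decay

ΔA = 226 − 230 = -4; ΔZ = 88 − 90 = -2.
A drops by 4 and Z drops by 2 — the signature of alpha emission.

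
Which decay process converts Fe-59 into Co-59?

beta-minus decay

ΔA = 59 − 59 = 0; ΔZ = 27 − 26 = +1.
A is unchanged and Z rises by 1 — a neutron has become a proton (β⁻ decay).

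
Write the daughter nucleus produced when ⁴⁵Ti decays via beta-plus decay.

Sc-45

Beta-plus decay: mass number changes by +0, atomic number by -1.
A: 45 = 45; Z: 22 − 1 = 21.
Z = 21 is scandium, so the daughter is ⁴⁵Sc.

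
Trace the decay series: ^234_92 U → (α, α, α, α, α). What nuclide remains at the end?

Start: (A, Z) = (234, 92).
After α: (230, 90).
After α: (226, 88).
After α: (222, 86).
After α: (218, 84).
After α: (214, 82).
Z = 82 is lead.

Pb-214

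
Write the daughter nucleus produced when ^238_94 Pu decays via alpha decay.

U-234

Alpha decay: mass number changes by -4, atomic number by -2.
A: 238 − 4 = 234; Z: 94 − 2 = 92.
Z = 92 is uranium, so the daughter is ^234_92 U.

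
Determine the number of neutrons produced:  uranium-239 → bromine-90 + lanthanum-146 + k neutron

Conserve mass number: 239 = 90 + 146 + k, so k = 239 − 236 = 3.
Check atomic number: 92 = 35 + 57 + 0 = 92. ✓

3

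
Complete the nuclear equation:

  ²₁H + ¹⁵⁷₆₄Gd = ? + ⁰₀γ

Tb-159

Conserve mass number: 2 + 157 = A + 0, so A = 159.
Conserve atomic number: 1 + 64 = Z + 0, so Z = 65.
Z = 65 is terbium, so the species is ¹⁵⁹₆₅Tb.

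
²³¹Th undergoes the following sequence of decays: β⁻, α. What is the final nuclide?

Start: (A, Z) = (231, 90).
After β⁻: (231, 91).
After α: (227, 89).
Z = 89 is actinium.

Ac-227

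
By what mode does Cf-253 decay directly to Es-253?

beta-minus decay

ΔA = 253 − 253 = 0; ΔZ = 99 − 98 = +1.
A is unchanged and Z rises by 1 — a neutron has become a proton (β⁻ decay).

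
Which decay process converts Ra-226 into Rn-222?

ΔA = 222 − 226 = -4; ΔZ = 86 − 88 = -2.
A drops by 4 and Z drops by 2 — the signature of alpha emission.

alpha decay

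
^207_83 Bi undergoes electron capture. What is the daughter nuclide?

Electron capture: mass number changes by +0, atomic number by -1.
A: 207 = 207; Z: 83 − 1 = 82.
Z = 82 is lead, so the daughter is ^207_82 Pb.

Pb-207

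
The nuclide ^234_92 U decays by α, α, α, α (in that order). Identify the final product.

Po-218

Start: (A, Z) = (234, 92).
After α: (230, 90).
After α: (226, 88).
After α: (222, 86).
After α: (218, 84).
Z = 84 is polonium.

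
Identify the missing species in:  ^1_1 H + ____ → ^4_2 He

triton

Conserve mass number: 1 + A = 4, so A = 3.
Conserve atomic number: 1 + Z = 2, so Z = 1.
A = 3 and Z = 1 is ^3_1 H — a triton.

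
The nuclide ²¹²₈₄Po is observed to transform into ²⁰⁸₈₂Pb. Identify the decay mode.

ΔA = 208 − 212 = -4; ΔZ = 82 − 84 = -2.
A drops by 4 and Z drops by 2 — the signature of alpha emission.

alpha decay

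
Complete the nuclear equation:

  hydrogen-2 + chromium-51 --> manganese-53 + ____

gamma ray

Conserve mass number: 2 + 51 = 53 + A, so A = 0.
Conserve atomic number: 1 + 24 = 25 + Z, so Z = 0.
A = 0 and Z = 0 is γ — a gamma ray.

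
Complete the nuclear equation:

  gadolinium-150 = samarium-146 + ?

alpha particle

Conserve mass number: 150 = 146 + A, so A = 4.
Conserve atomic number: 64 = 62 + Z, so Z = 2.
A = 4 and Z = 2 is helium-4 — an alpha particle.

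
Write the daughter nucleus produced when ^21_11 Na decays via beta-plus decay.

Ne-21

Beta-plus decay: mass number changes by +0, atomic number by -1.
A: 21 = 21; Z: 11 − 1 = 10.
Z = 10 is neon, so the daughter is ^21_10 Ne.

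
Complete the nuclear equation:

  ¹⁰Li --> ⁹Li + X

neutron

Conserve mass number: 10 = 9 + A, so A = 1.
Conserve atomic number: 3 = 3 + Z, so Z = 0.
A = 1 and Z = 0 is ¹n — a neutron.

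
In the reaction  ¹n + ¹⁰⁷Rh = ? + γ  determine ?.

Conserve mass number: 1 + 107 = A + 0, so A = 108.
Conserve atomic number: 0 + 45 = Z + 0, so Z = 45.
Z = 45 is rhodium, so the species is ¹⁰⁸Rh.

Rh-108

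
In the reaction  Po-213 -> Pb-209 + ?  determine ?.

alpha particle

Conserve mass number: 213 = 209 + A, so A = 4.
Conserve atomic number: 84 = 82 + Z, so Z = 2.
A = 4 and Z = 2 is He-4 — an alpha particle.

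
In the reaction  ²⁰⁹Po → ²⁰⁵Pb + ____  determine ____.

Conserve mass number: 209 = 205 + A, so A = 4.
Conserve atomic number: 84 = 82 + Z, so Z = 2.
A = 4 and Z = 2 is ⁴He — an alpha particle.

alpha particle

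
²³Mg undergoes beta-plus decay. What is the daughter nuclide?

Beta-plus decay: mass number changes by +0, atomic number by -1.
A: 23 = 23; Z: 12 − 1 = 11.
Z = 11 is sodium, so the daughter is ²³Na.

Na-23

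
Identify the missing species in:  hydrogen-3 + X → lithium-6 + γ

He-3

Conserve mass number: 3 + A = 6 + 0, so A = 3.
Conserve atomic number: 1 + Z = 3 + 0, so Z = 2.
Z = 2 is helium, so the species is helium-3.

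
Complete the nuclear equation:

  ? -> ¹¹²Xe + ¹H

Conserve mass number: A = 112 + 1, so A = 113.
Conserve atomic number: Z = 54 + 1, so Z = 55.
Z = 55 is caesium, so the species is ¹¹³Cs.

Cs-113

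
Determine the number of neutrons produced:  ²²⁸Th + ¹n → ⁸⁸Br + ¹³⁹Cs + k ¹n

Conserve mass number: 229 = 88 + 139 + k, so k = 229 − 227 = 2.
Check atomic number: 90 = 35 + 55 + 0 = 90. ✓

2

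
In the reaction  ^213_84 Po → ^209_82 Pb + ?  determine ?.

Conserve mass number: 213 = 209 + A, so A = 4.
Conserve atomic number: 84 = 82 + Z, so Z = 2.
A = 4 and Z = 2 is ^4_2 He — an alpha particle.

alpha particle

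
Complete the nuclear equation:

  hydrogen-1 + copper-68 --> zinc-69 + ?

Conserve mass number: 1 + 68 = 69 + A, so A = 0.
Conserve atomic number: 1 + 29 = 30 + Z, so Z = 0.
A = 0 and Z = 0 is γ — a gamma ray.

gamma ray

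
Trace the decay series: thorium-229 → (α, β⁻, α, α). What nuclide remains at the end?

At-217

Start: (A, Z) = (229, 90).
After α: (225, 88).
After β⁻: (225, 89).
After α: (221, 87).
After α: (217, 85).
Z = 85 is astatine.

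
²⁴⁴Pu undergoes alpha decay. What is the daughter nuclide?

Alpha decay: mass number changes by -4, atomic number by -2.
A: 244 − 4 = 240; Z: 94 − 2 = 92.
Z = 92 is uranium, so the daughter is ²⁴⁰U.

U-240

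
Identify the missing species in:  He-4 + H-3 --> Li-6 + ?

Conserve mass number: 4 + 3 = 6 + A, so A = 1.
Conserve atomic number: 2 + 1 = 3 + Z, so Z = 0.
A = 1 and Z = 0 is n — a neutron.

neutron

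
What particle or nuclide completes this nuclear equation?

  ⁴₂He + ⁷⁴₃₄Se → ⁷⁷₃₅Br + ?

proton

Conserve mass number: 4 + 74 = 77 + A, so A = 1.
Conserve atomic number: 2 + 34 = 35 + Z, so Z = 1.
A = 1 and Z = 1 is ¹₁H — a proton.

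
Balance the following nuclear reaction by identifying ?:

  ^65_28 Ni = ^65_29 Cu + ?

beta-minus particle

Conserve mass number: 65 = 65 + A, so A = 0.
Conserve atomic number: 28 = 29 + Z, so Z = -1.
A = 0 and Z = -1 is ^0_-1 e — a beta-minus particle.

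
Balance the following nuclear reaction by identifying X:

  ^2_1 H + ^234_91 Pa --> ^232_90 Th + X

Conserve mass number: 2 + 234 = 232 + A, so A = 4.
Conserve atomic number: 1 + 91 = 90 + Z, so Z = 2.
A = 4 and Z = 2 is ^4_2 He — an alpha particle.

alpha particle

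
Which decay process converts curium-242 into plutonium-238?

alpha decay

ΔA = 238 − 242 = -4; ΔZ = 94 − 96 = -2.
A drops by 4 and Z drops by 2 — the signature of alpha emission.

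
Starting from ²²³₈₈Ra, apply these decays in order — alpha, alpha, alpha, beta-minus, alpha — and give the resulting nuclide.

Start: (A, Z) = (223, 88).
After α: (219, 86).
After α: (215, 84).
After α: (211, 82).
After β⁻: (211, 83).
After α: (207, 81).
Z = 81 is thallium.

Tl-207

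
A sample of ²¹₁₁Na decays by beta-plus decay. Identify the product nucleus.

Beta-plus decay: mass number changes by +0, atomic number by -1.
A: 21 = 21; Z: 11 − 1 = 10.
Z = 10 is neon, so the daughter is ²¹₁₀Ne.

Ne-21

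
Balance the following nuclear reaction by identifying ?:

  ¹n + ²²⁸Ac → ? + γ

Ac-229

Conserve mass number: 1 + 228 = A + 0, so A = 229.
Conserve atomic number: 0 + 89 = Z + 0, so Z = 89.
Z = 89 is actinium, so the species is ²²⁹Ac.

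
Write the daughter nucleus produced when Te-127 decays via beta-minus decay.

I-127

Beta-minus decay: mass number changes by +0, atomic number by +1.
A: 127 = 127; Z: 52 + 1 = 53.
Z = 53 is iodine, so the daughter is I-127.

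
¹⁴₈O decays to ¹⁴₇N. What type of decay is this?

beta-plus decay or electron capture

ΔA = 14 − 14 = 0; ΔZ = 7 − 8 = -1.
A is unchanged and Z drops by 1 — a proton has become a neutron (β⁺ emission or electron capture).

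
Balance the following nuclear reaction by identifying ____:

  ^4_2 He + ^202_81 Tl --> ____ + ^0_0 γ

Bi-206

Conserve mass number: 4 + 202 = A + 0, so A = 206.
Conserve atomic number: 2 + 81 = Z + 0, so Z = 83.
Z = 83 is bismuth, so the species is ^206_83 Bi.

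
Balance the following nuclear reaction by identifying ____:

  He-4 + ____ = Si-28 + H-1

Conserve mass number: 4 + A = 28 + 1, so A = 25.
Conserve atomic number: 2 + Z = 14 + 1, so Z = 13.
Z = 13 is aluminium, so the species is Al-25.

Al-25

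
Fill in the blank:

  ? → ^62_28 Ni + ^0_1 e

Conserve mass number: A = 62 + 0, so A = 62.
Conserve atomic number: Z = 28 + 1, so Z = 29.
Z = 29 is copper, so the species is ^62_29 Cu.

Cu-62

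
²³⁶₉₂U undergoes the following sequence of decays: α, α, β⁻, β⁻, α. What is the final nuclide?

Ra-224

Start: (A, Z) = (236, 92).
After α: (232, 90).
After α: (228, 88).
After β⁻: (228, 89).
After β⁻: (228, 90).
After α: (224, 88).
Z = 88 is radium.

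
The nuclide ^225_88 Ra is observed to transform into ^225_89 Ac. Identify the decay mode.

beta-minus decay

ΔA = 225 − 225 = 0; ΔZ = 89 − 88 = +1.
A is unchanged and Z rises by 1 — a neutron has become a proton (β⁻ decay).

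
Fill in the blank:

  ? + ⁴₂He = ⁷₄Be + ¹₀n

Conserve mass number: A + 4 = 7 + 1, so A = 4.
Conserve atomic number: Z + 2 = 4 + 0, so Z = 2.
A = 4 and Z = 2 is ⁴₂He — an alpha particle.

alpha particle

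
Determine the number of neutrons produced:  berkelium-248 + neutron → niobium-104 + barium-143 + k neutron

2

Conserve mass number: 249 = 104 + 143 + k, so k = 249 − 247 = 2.
Check atomic number: 97 = 41 + 56 + 0 = 97. ✓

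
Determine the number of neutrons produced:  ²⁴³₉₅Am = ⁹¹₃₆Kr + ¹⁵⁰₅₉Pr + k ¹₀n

Conserve mass number: 243 = 91 + 150 + k, so k = 243 − 241 = 2.
Check atomic number: 95 = 36 + 59 + 0 = 95. ✓

2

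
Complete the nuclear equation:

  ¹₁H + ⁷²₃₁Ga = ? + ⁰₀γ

Ge-73

Conserve mass number: 1 + 72 = A + 0, so A = 73.
Conserve atomic number: 1 + 31 = Z + 0, so Z = 32.
Z = 32 is germanium, so the species is ⁷³₃₂Ge.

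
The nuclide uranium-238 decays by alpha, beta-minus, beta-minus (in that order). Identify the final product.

U-234

Start: (A, Z) = (238, 92).
After α: (234, 90).
After β⁻: (234, 91).
After β⁻: (234, 92).
Z = 92 is uranium.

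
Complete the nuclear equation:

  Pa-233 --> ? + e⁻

Conserve mass number: 233 = A + 0, so A = 233.
Conserve atomic number: 91 = Z − 1, so Z = 92.
Z = 92 is uranium, so the species is U-233.

U-233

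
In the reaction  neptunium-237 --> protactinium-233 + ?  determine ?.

Conserve mass number: 237 = 233 + A, so A = 4.
Conserve atomic number: 93 = 91 + Z, so Z = 2.
A = 4 and Z = 2 is helium-4 — an alpha particle.

alpha particle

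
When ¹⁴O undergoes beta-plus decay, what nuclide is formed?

Beta-plus decay: mass number changes by +0, atomic number by -1.
A: 14 = 14; Z: 8 − 1 = 7.
Z = 7 is nitrogen, so the daughter is ¹⁴N.

N-14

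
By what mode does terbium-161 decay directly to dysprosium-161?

beta-minus decay

ΔA = 161 − 161 = 0; ΔZ = 66 − 65 = +1.
A is unchanged and Z rises by 1 — a neutron has become a proton (β⁻ decay).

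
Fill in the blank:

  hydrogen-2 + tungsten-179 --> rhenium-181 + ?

gamma ray

Conserve mass number: 2 + 179 = 181 + A, so A = 0.
Conserve atomic number: 1 + 74 = 75 + Z, so Z = 0.
A = 0 and Z = 0 is γ — a gamma ray.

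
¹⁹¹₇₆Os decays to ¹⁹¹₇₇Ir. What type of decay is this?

beta-minus decay

ΔA = 191 − 191 = 0; ΔZ = 77 − 76 = +1.
A is unchanged and Z rises by 1 — a neutron has become a proton (β⁻ decay).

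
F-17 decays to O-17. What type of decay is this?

ΔA = 17 − 17 = 0; ΔZ = 8 − 9 = -1.
A is unchanged and Z drops by 1 — a proton has become a neutron (β⁺ emission or electron capture).

beta-plus decay or electron capture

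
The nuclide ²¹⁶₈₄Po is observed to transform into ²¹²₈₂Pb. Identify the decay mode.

alpha decay

ΔA = 212 − 216 = -4; ΔZ = 82 − 84 = -2.
A drops by 4 and Z drops by 2 — the signature of alpha emission.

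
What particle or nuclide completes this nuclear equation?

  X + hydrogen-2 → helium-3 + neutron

deuteron

Conserve mass number: A + 2 = 3 + 1, so A = 2.
Conserve atomic number: Z + 1 = 2 + 0, so Z = 1.
A = 2 and Z = 1 is hydrogen-2 — a deuteron.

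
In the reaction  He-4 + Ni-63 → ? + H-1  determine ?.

Cu-66

Conserve mass number: 4 + 63 = A + 1, so A = 66.
Conserve atomic number: 2 + 28 = Z + 1, so Z = 29.
Z = 29 is copper, so the species is Cu-66.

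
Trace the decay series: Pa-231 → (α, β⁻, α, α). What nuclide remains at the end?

Start: (A, Z) = (231, 91).
After α: (227, 89).
After β⁻: (227, 90).
After α: (223, 88).
After α: (219, 86).
Z = 86 is radon.

Rn-219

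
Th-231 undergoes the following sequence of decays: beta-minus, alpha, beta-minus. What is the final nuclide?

Start: (A, Z) = (231, 90).
After β⁻: (231, 91).
After α: (227, 89).
After β⁻: (227, 90).
Z = 90 is thorium.

Th-227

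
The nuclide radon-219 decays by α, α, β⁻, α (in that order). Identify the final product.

Tl-207

Start: (A, Z) = (219, 86).
After α: (215, 84).
After α: (211, 82).
After β⁻: (211, 83).
After α: (207, 81).
Z = 81 is thallium.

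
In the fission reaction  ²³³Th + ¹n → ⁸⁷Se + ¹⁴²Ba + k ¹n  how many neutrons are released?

5

Conserve mass number: 234 = 87 + 142 + k, so k = 234 − 229 = 5.
Check atomic number: 90 = 34 + 56 + 0 = 90. ✓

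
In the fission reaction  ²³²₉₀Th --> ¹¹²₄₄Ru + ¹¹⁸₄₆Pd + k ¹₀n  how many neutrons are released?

2

Conserve mass number: 232 = 112 + 118 + k, so k = 232 − 230 = 2.
Check atomic number: 90 = 44 + 46 + 0 = 90. ✓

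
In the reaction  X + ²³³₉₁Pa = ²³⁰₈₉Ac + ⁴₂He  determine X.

neutron

Conserve mass number: A + 233 = 230 + 4, so A = 1.
Conserve atomic number: Z + 91 = 89 + 2, so Z = 0.
A = 1 and Z = 0 is ¹₀n — a neutron.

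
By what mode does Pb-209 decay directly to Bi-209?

ΔA = 209 − 209 = 0; ΔZ = 83 − 82 = +1.
A is unchanged and Z rises by 1 — a neutron has become a proton (β⁻ decay).

beta-minus decay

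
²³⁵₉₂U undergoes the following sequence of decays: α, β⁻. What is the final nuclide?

Pa-231

Start: (A, Z) = (235, 92).
After α: (231, 90).
After β⁻: (231, 91).
Z = 91 is protactinium.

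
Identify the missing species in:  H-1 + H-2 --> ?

Conserve mass number: 1 + 2 = A, so A = 3.
Conserve atomic number: 1 + 1 = Z, so Z = 2.
Z = 2 is helium, so the species is He-3.

He-3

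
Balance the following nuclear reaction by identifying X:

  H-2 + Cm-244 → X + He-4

Am-242

Conserve mass number: 2 + 244 = A + 4, so A = 242.
Conserve atomic number: 1 + 96 = Z + 2, so Z = 95.
Z = 95 is americium, so the species is Am-242.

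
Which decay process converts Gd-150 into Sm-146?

alpha decay

ΔA = 146 − 150 = -4; ΔZ = 62 − 64 = -2.
A drops by 4 and Z drops by 2 — the signature of alpha emission.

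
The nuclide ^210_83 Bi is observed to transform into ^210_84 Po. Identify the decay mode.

beta-minus decay

ΔA = 210 − 210 = 0; ΔZ = 84 − 83 = +1.
A is unchanged and Z rises by 1 — a neutron has become a proton (β⁻ decay).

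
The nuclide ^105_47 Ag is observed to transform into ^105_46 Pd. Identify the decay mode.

ΔA = 105 − 105 = 0; ΔZ = 46 − 47 = -1.
A is unchanged and Z drops by 1 — a proton has become a neutron (β⁺ emission or electron capture).

beta-plus decay or electron capture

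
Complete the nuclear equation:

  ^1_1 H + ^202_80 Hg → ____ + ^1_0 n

Tl-202

Conserve mass number: 1 + 202 = A + 1, so A = 202.
Conserve atomic number: 1 + 80 = Z + 0, so Z = 81.
Z = 81 is thallium, so the species is ^202_81 Tl.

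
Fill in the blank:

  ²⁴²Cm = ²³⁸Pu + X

alpha particle

Conserve mass number: 242 = 238 + A, so A = 4.
Conserve atomic number: 96 = 94 + Z, so Z = 2.
A = 4 and Z = 2 is ⁴He — an alpha particle.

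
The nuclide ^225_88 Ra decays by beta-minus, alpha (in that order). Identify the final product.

Start: (A, Z) = (225, 88).
After β⁻: (225, 89).
After α: (221, 87).
Z = 87 is francium.

Fr-221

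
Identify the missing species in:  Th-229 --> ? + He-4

Conserve mass number: 229 = A + 4, so A = 225.
Conserve atomic number: 90 = Z + 2, so Z = 88.
Z = 88 is radium, so the species is Ra-225.

Ra-225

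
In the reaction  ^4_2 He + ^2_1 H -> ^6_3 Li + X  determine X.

gamma ray

Conserve mass number: 4 + 2 = 6 + A, so A = 0.
Conserve atomic number: 2 + 1 = 3 + Z, so Z = 0.
A = 0 and Z = 0 is ^0_0 γ — a gamma ray.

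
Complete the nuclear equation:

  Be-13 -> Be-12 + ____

neutron

Conserve mass number: 13 = 12 + A, so A = 1.
Conserve atomic number: 4 = 4 + Z, so Z = 0.
A = 1 and Z = 0 is n — a neutron.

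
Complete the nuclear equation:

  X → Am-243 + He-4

Conserve mass number: A = 243 + 4, so A = 247.
Conserve atomic number: Z = 95 + 2, so Z = 97.
Z = 97 is berkelium, so the species is Bk-247.

Bk-247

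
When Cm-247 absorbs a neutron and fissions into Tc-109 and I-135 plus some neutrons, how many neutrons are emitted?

4

Conserve mass number: 248 = 109 + 135 + k, so k = 248 − 244 = 4.
Check atomic number: 96 = 43 + 53 + 0 = 96. ✓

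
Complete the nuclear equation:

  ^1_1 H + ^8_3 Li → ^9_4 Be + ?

gamma ray

Conserve mass number: 1 + 8 = 9 + A, so A = 0.
Conserve atomic number: 1 + 3 = 4 + Z, so Z = 0.
A = 0 and Z = 0 is ^0_0 γ — a gamma ray.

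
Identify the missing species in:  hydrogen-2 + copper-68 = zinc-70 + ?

Conserve mass number: 2 + 68 = 70 + A, so A = 0.
Conserve atomic number: 1 + 29 = 30 + Z, so Z = 0.
A = 0 and Z = 0 is γ — a gamma ray.

gamma ray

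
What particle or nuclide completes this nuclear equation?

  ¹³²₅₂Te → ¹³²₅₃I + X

beta-minus particle

Conserve mass number: 132 = 132 + A, so A = 0.
Conserve atomic number: 52 = 53 + Z, so Z = -1.
A = 0 and Z = -1 is ⁰₋₁e — a beta-minus particle.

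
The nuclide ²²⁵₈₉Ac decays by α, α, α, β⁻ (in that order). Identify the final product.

Start: (A, Z) = (225, 89).
After α: (221, 87).
After α: (217, 85).
After α: (213, 83).
After β⁻: (213, 84).
Z = 84 is polonium.

Po-213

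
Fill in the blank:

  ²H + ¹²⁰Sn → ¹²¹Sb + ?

Conserve mass number: 2 + 120 = 121 + A, so A = 1.
Conserve atomic number: 1 + 50 = 51 + Z, so Z = 0.
A = 1 and Z = 0 is ¹n — a neutron.

neutron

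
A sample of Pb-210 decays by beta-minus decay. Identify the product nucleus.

Beta-minus decay: mass number changes by +0, atomic number by +1.
A: 210 = 210; Z: 82 + 1 = 83.
Z = 83 is bismuth, so the daughter is Bi-210.

Bi-210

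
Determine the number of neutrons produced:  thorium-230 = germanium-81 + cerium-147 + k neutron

2

Conserve mass number: 230 = 81 + 147 + k, so k = 230 − 228 = 2.
Check atomic number: 90 = 32 + 58 + 0 = 90. ✓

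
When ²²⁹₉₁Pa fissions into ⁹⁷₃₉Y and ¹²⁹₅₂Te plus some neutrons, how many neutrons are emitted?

Conserve mass number: 229 = 97 + 129 + k, so k = 229 − 226 = 3.
Check atomic number: 91 = 39 + 52 + 0 = 91. ✓

3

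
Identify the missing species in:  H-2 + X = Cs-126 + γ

Xe-124

Conserve mass number: 2 + A = 126 + 0, so A = 124.
Conserve atomic number: 1 + Z = 55 + 0, so Z = 54.
Z = 54 is xenon, so the species is Xe-124.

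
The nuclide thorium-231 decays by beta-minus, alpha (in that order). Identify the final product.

Start: (A, Z) = (231, 90).
After β⁻: (231, 91).
After α: (227, 89).
Z = 89 is actinium.

Ac-227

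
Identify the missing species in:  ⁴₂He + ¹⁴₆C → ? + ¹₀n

Conserve mass number: 4 + 14 = A + 1, so A = 17.
Conserve atomic number: 2 + 6 = Z + 0, so Z = 8.
Z = 8 is oxygen, so the species is ¹⁷₈O.

O-17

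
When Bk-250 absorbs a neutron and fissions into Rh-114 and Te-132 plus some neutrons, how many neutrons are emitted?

Conserve mass number: 251 = 114 + 132 + k, so k = 251 − 246 = 5.
Check atomic number: 97 = 45 + 52 + 0 = 97. ✓

5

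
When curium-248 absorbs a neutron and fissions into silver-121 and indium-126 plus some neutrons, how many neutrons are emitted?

Conserve mass number: 249 = 121 + 126 + k, so k = 249 − 247 = 2.
Check atomic number: 96 = 47 + 49 + 0 = 96. ✓

2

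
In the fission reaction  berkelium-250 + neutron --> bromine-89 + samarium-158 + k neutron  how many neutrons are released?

Conserve mass number: 251 = 89 + 158 + k, so k = 251 − 247 = 4.
Check atomic number: 97 = 35 + 62 + 0 = 97. ✓

4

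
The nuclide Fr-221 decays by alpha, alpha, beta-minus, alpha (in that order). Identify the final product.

Pb-209

Start: (A, Z) = (221, 87).
After α: (217, 85).
After α: (213, 83).
After β⁻: (213, 84).
After α: (209, 82).
Z = 82 is lead.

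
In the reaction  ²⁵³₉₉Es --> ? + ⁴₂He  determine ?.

Conserve mass number: 253 = A + 4, so A = 249.
Conserve atomic number: 99 = Z + 2, so Z = 97.
Z = 97 is berkelium, so the species is ²⁴⁹₉₇Bk.

Bk-249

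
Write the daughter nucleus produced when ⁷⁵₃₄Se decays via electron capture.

Electron capture: mass number changes by +0, atomic number by -1.
A: 75 = 75; Z: 34 − 1 = 33.
Z = 33 is arsenic, so the daughter is ⁷⁵₃₃As.

As-75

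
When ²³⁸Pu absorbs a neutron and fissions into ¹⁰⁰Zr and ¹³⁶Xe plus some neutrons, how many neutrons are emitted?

Conserve mass number: 239 = 100 + 136 + k, so k = 239 − 236 = 3.
Check atomic number: 94 = 40 + 54 + 0 = 94. ✓

3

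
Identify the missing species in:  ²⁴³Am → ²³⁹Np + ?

Conserve mass number: 243 = 239 + A, so A = 4.
Conserve atomic number: 95 = 93 + Z, so Z = 2.
A = 4 and Z = 2 is ⁴He — an alpha particle.

alpha particle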